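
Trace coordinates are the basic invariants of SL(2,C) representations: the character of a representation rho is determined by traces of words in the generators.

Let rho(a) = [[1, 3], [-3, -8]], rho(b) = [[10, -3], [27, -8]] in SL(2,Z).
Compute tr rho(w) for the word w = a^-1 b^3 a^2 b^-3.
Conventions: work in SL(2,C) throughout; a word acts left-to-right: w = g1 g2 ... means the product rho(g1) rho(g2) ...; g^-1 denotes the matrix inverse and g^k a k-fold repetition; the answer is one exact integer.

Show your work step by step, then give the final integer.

-1842190

rho(a^-1) = [[-8, -3], [3, 1]]
... * rho(b) = [[10, -3], [27, -8]]  ->  [[-161, 48], [57, -17]]
... * rho(b) = [[10, -3], [27, -8]]  ->  [[-314, 99], [111, -35]]
... * rho(b) = [[10, -3], [27, -8]]  ->  [[-467, 150], [165, -53]]
... * rho(a) = [[1, 3], [-3, -8]]  ->  [[-917, -2601], [324, 919]]
... * rho(a) = [[1, 3], [-3, -8]]  ->  [[6886, 18057], [-2433, -6380]]
... * rho(b^-1) = [[-8, 3], [-27, 10]]  ->  [[-542627, 201228], [191724, -71099]]
... * rho(b^-1) = [[-8, 3], [-27, 10]]  ->  [[-1092140, 384399], [385881, -135818]]
... * rho(b^-1) = [[-8, 3], [-27, 10]]  ->  [[-1641653, 567570], [580038, -200537]]
tr = -1641653 + -200537 = -1842190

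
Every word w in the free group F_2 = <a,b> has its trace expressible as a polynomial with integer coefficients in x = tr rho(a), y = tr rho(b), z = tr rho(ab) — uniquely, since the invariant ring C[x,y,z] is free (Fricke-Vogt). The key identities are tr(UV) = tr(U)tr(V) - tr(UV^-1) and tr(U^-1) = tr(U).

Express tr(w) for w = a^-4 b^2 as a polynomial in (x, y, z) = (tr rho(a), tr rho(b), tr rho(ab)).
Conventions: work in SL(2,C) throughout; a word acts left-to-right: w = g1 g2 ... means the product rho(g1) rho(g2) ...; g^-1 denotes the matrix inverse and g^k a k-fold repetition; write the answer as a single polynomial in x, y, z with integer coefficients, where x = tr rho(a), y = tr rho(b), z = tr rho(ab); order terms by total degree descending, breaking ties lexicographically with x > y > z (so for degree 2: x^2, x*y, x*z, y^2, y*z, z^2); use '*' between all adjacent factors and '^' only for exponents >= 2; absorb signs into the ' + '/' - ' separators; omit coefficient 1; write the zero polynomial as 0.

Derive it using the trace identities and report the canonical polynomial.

x^4*y^2 - x^3*y*z - x^4 - 3*x^2*y^2 + 2*x*y*z + 4*x^2 + y^2 - 2

trace(b^2) = trace(b) * trace(b) - trace(1) = y^2 - 2
trace(b^2 a) = trace(b) * trace(a b) - trace(a) = y*z - x
trace(a^-1 b^2) = trace(b^2) * trace(a) - trace(b^2 a) = x*y^2 - y*z - x
trace(a^-2 b^2) = trace(a^-1 b^2) * trace(a) - trace(a^-1 b^2 a) = x^2*y^2 - x*y*z - x^2 - y^2 + 2
so trace(a^-3 b^2) = trace(a^-2 b^2) * trace(a) - trace(a^-2 b^2 a) = x^3*y^2 - x^2*y*z - x^3 - 2*x*y^2 + y*z + 3*x
trace(a^-4 b^2) = trace(a^-3 b^2) * trace(a) - trace(a^-3 b^2 a) = x^4*y^2 - x^3*y*z - x^4 - 3*x^2*y^2 + 2*x*y*z + 4*x^2 + y^2 - 2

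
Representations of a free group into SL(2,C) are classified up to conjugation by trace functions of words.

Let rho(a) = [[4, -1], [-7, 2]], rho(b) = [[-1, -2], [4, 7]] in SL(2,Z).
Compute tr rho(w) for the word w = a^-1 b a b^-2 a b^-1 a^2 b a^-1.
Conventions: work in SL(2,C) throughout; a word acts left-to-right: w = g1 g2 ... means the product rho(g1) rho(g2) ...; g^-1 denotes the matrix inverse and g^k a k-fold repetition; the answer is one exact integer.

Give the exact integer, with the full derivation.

rho(a^-1) = [[2, 1], [7, 4]]
... * rho(b) = [[-1, -2], [4, 7]]  ->  [[2, 3], [9, 14]]
... * rho(a) = [[4, -1], [-7, 2]]  ->  [[-13, 4], [-62, 19]]
... * rho(b^-1) = [[7, 2], [-4, -1]]  ->  [[-107, -30], [-510, -143]]
... * rho(b^-1) = [[7, 2], [-4, -1]]  ->  [[-629, -184], [-2998, -877]]
... * rho(a) = [[4, -1], [-7, 2]]  ->  [[-1228, 261], [-5853, 1244]]
... * rho(b^-1) = [[7, 2], [-4, -1]]  ->  [[-9640, -2717], [-45947, -12950]]
... * rho(a) = [[4, -1], [-7, 2]]  ->  [[-19541, 4206], [-93138, 20047]]
... * rho(a) = [[4, -1], [-7, 2]]  ->  [[-107606, 27953], [-512881, 133232]]
... * rho(b) = [[-1, -2], [4, 7]]  ->  [[219418, 410883], [1045809, 1958386]]
... * rho(a^-1) = [[2, 1], [7, 4]]  ->  [[3315017, 1862950], [15800320, 8879353]]
tr = 3315017 + 8879353 = 12194370

12194370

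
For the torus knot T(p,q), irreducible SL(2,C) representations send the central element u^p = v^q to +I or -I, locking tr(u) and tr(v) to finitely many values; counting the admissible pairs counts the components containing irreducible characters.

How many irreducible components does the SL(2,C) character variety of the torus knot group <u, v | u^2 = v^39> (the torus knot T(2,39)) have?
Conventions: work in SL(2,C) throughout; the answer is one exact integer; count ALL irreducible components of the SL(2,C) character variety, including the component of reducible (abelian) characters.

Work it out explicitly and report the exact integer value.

For T(2,39): irreducibility forces the central element u^2 = v^39 to one of +I, -I.
On an irreducible component, tr(u) is locked at 2*cos(pi*alpha/2) for some alpha in 1..1, and tr(v) at 2*cos(pi*beta/39) for some beta in 1..38.
u^2 = (-1)^alpha I and v^39 = (-1)^beta I must agree, so alpha and beta have equal parity.
count pairs: odd alpha (1 choices) x odd beta (19), plus even alpha (0) x even beta (19): 1*19 + 0*19 = 19.
Total: 19 irreducible-character components + 1 reducible (abelian) component = 20.

20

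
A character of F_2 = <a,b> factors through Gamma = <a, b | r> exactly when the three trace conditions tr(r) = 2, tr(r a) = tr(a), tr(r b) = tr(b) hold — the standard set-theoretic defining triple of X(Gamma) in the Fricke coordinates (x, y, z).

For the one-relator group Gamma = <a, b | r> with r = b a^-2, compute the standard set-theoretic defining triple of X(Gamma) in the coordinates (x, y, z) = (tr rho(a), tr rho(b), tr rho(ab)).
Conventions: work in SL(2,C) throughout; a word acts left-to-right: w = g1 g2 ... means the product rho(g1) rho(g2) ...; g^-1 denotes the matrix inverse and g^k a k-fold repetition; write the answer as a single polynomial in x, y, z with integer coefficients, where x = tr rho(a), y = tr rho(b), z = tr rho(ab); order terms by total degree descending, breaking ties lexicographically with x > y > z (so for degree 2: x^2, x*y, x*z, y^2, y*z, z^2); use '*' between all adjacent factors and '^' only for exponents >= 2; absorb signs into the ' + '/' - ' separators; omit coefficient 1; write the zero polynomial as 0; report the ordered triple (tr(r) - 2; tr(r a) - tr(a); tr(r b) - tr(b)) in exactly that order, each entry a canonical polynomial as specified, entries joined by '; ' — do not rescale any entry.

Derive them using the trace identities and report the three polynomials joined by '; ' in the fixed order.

x^2*y - x*z - y - 2; x*y - x - z; x^2*y^2 - x*y*z - x^2 - y^2 - y + 2

tr(a^-1 b) = tr(b)*tr(a) - tr(b a)  (eliminate a^-1) = x*y - z
tr(b a^-2) = tr(a^-1 b)*tr(a) - tr(a^-1 b a)  (eliminate a^-1) = x^2*y - x*z - y
tr(b^2) = tr(b)*tr(b) - tr(1)  (reduce the b square) = y^2 - 2
tr(b^2 a) = tr(b)*tr(a b) - tr(a)  (reduce the b square) = y*z - x
tr(a^-1 b^2) = tr(b^2)*tr(a) - tr(b^2 a)  (eliminate a^-1) = x*y^2 - y*z - x
tr(b a^-2 b) = tr(a^-1 b^2)*tr(a) - tr(a^-1 b^2 a)  (eliminate a^-1) = x^2*y^2 - x*y*z - x^2 - y^2 + 2
assemble the triple (tr(r) - 2; tr(r a) - x; tr(r b) - y)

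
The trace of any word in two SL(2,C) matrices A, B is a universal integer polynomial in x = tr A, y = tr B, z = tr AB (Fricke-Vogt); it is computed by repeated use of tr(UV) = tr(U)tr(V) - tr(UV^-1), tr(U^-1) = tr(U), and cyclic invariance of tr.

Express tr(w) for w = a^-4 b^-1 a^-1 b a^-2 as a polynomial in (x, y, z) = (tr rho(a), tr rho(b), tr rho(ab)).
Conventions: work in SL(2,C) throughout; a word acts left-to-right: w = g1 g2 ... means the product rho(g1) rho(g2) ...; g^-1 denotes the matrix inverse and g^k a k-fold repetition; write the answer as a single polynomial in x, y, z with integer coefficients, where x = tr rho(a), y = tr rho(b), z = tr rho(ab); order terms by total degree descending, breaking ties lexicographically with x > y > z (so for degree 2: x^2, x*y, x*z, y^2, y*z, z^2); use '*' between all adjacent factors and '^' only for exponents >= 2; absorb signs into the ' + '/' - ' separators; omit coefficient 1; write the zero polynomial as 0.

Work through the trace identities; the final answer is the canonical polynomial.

tr(b a^-1) = tr(b) tr(a) - tr(b a) = x*y - z
tr(a^-1 b a^-1) = tr(b a^-1) tr(a) - tr(b) = x^2*y - x*z - y
tr(b a^-3) = tr(a^-1 b a^-1) tr(a) - tr(a^-1 b) = x^3*y - x^2*z - 2*x*y + z
reduce: tr(a^-4 b) = tr(b a^-3) tr(a) - tr(b a^-2) = x^4*y - x^3*z - 3*x^2*y + 2*x*z + y
tr(a^-4 b a^-1) = tr(a^-4 b) tr(a) - tr(a^-4 b a) = x^5*y - x^4*z - 4*x^3*y + 3*x^2*z + 3*x*y - z
tr(a^-1 b a^-5) = tr(a^-4 b a^-1) tr(a) - tr(a^-4 b) = x^6*y - x^5*z - 5*x^4*y + 4*x^3*z + 6*x^2*y - 3*x*z - y
tr(b^2) = tr(b) tr(b) - tr(1) = y^2 - 2
tr(b^2 a) = tr(b) tr(a b) - tr(a) = y*z - x
tr(b a^-1 b) = tr(b^2) tr(a) - tr(b^2 a) = x*y^2 - y*z - x
reduce: tr(b a b a) = tr(b a) tr(b a) - tr(1)   [split at repeated b] = z^2 - 2
so tr(b a^-1 b a) = tr(b a b) tr(a) - tr(b a b a) = x*y*z - x^2 - z^2 + 2
tr(b a^-1 b a^-1) = tr(b a^-1 b) tr(a) - tr(b a^-1 b a) = x^2*y^2 - 2*x*y*z + z^2 - 2
reduce: tr(a^-1 b a^-1 b a^-1) = tr(b a^-1 b a^-1) tr(a) - tr(b a^-1 b) = x^3*y^2 - 2*x^2*y*z - x*y^2 + x*z^2 + y*z - x
so tr(a^-2 b a^-1 b a^-1) = tr(a^-1 b a^-1 b a^-1) tr(a) - tr(a^-1 b a^-1 b) = x^4*y^2 - 2*x^3*y*z - 2*x^2*y^2 + x^2*z^2 + 3*x*y*z - x^2 - z^2 + 2
tr(b a^-1 b a^-4) = tr(a^-2 b a^-1 b a^-1) tr(a) - tr(a^-2 b a^-1 b) = x^5*y^2 - 2*x^4*y*z - 3*x^3*y^2 + x^3*z^2 + 5*x^2*y*z - x^3 + x*y^2 - 2*x*z^2 - y*z + 3*x
tr(a^-1 b a^-5 b) = tr(b a^-1 b a^-4) tr(a) - tr(b a^-1 b a^-3) = x^6*y^2 - 2*x^5*y*z - 4*x^4*y^2 + x^4*z^2 + 7*x^3*y*z - x^4 + 3*x^2*y^2 - 3*x^2*z^2 - 4*x*y*z + 4*x^2 + z^2 - 2
tr(b^-1 a^-1 b a^-5) = tr(a^-1 b a^-5) tr(b) - tr(a^-1 b a^-5 b) = x^5*y*z - x^4*y^2 - x^4*z^2 - 3*x^3*y*z + x^4 + 3*x^2*y^2 + 3*x^2*z^2 + x*y*z - 4*x^2 - y^2 - z^2 + 2
tr(a^-2 b^-1 a^-1 b) = tr(a^-1 b a^-2) tr(b) - tr(a^-1 b a^-2 b) = x^2*y*z - x*y^2 - x*z^2 + x
tr(a b a) = tr(a) tr(b a) - tr(b) = x*z - y
so tr(b a b^-1 a) = tr(a b a) tr(b) - tr(a b a b) = x*y*z - y^2 - z^2 + 2
tr(b^-1 a^-1 b a) = tr(b a b^-1) tr(a) - tr(b a b^-1 a) = -x*y*z + x^2 + y^2 + z^2 - 2
reduce: tr(a^-1 b^-1 a^-1 b) = tr(b^-1 a^-1 b) tr(a) - tr(b^-1 a^-1 b a) = x*y*z - y^2 - z^2 + 2
so tr(b^-1 a^-1 b a^-3) = tr(a^-2 b^-1 a^-1 b) tr(a) - tr(a^-2 b^-1 a^-1 b a) = x^3*y*z - x^2*y^2 - x^2*z^2 - x*y*z + x^2 + y^2 + z^2 - 2
so tr(b^-1 a^-1 b a^-4) = tr(b^-1 a^-1 b a^-3) tr(a) - tr(b^-1 a^-1 b a^-2) = x^4*y*z - x^3*y^2 - x^3*z^2 - 2*x^2*y*z + x^3 + 2*x*y^2 + 2*x*z^2 - 3*x
reduce: tr(a^-4 b^-1 a^-1 b a^-2) = tr(b^-1 a^-1 b a^-5) tr(a) - tr(b^-1 a^-1 b a^-4) = x^6*y*z - x^5*y^2 - x^5*z^2 - 4*x^4*y*z + x^5 + 4*x^3*y^2 + 4*x^3*z^2 + 3*x^2*y*z - 5*x^3 - 3*x*y^2 - 3*x*z^2 + 5*x

x^6*y*z - x^5*y^2 - x^5*z^2 - 4*x^4*y*z + x^5 + 4*x^3*y^2 + 4*x^3*z^2 + 3*x^2*y*z - 5*x^3 - 3*x*y^2 - 3*x*z^2 + 5*x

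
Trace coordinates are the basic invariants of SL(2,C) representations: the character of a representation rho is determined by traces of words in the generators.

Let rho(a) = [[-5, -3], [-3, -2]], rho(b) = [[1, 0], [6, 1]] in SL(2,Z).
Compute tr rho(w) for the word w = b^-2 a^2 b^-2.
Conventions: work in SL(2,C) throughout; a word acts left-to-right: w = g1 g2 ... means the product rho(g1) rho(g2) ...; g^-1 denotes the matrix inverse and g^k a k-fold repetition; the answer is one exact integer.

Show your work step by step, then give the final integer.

rho(b^-1) = [[1, 0], [-6, 1]]
... * rho(b^-1) = [[1, 0], [-6, 1]]  ->  [[1, 0], [-12, 1]]
... * rho(a) = [[-5, -3], [-3, -2]]  ->  [[-5, -3], [57, 34]]
... * rho(a) = [[-5, -3], [-3, -2]]  ->  [[34, 21], [-387, -239]]
... * rho(b^-1) = [[1, 0], [-6, 1]]  ->  [[-92, 21], [1047, -239]]
... * rho(b^-1) = [[1, 0], [-6, 1]]  ->  [[-218, 21], [2481, -239]]
tr = -218 + -239 = -457

-457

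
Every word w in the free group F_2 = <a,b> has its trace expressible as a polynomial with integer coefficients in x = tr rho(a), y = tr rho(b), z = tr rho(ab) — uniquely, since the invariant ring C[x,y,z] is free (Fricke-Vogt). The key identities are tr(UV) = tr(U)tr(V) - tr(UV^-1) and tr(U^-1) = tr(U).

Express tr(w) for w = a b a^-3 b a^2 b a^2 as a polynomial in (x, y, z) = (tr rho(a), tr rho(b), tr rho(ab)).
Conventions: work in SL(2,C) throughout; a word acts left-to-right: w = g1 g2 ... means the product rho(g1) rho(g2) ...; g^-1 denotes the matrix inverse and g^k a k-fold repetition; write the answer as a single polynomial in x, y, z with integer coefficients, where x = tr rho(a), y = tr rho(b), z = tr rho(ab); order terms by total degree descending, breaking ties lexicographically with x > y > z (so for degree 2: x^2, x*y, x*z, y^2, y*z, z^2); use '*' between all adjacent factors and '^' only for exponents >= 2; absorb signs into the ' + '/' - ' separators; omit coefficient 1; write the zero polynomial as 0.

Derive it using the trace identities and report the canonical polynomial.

x^6*y*z^2 - x^7*z - 2*x^5*y^2*z - x^5*z^3 + x^6*y + x^4*y^3 - x^4*y*z^2 + 6*x^5*z + 4*x^3*y^2*z + 2*x^3*z^3 - 6*x^4*y - 2*x^2*y^3 - x^2*y*z^2 - 9*x^3*z - x*y^2*z - x*z^3 + 8*x^2*y + y*z^2 + 3*x*z - y

use: trace(a b a b) = trace(a b)*trace(a b) - trace(1)  (split on a) = z^2 - 2
use: trace(a b a) = trace(a)*trace(b a) - trace(b)  (reduce the a square) = x*z - y
trace(b a b^2 a) = trace(b)*trace(a b a b) - trace(a b a)  (reduce the b square) = y*z^2 - x*z - y
trace(a b^2) = trace(b)*trace(a b) - trace(a)  (reduce the b square) = y*z - x
use: trace(b a b^2) = trace(b)*trace(a b^2) - trace(a b)  (reduce the b square) = y^2*z - x*y - z
trace(b^2 a^2 b a) = trace(a)*trace(b a b^2 a) - trace(b a b^2)  (reduce the a square) = x*y*z^2 - x^2*z - y^2*z + z
use: trace(b^2) = trace(b)*trace(b) - trace(1)  (reduce the b square) = y^2 - 2
apply: trace(b^3) = trace(b)*trace(b^2) - trace(b)  (reduce the b square) = y^3 - 3*y
apply: trace(b^2 a^2 b) = trace(a)*trace(b^3 a) - trace(b^3)  (reduce the a square) = x*y^2*z - x^2*y - y^3 - x*z + 3*y
apply: trace(a b^2 a^2 b a) = trace(a)*trace(b^2 a^2 b a) - trace(b^2 a^2 b)  (reduce the a square) = x^2*y*z^2 - x^3*z - 2*x*y^2*z + x^2*y + y^3 + 2*x*z - 3*y
trace(b a^2 b a^3 b) = trace(a)*trace(a b^2 a^2 b a) - trace(a b^2 a^2 b)  (reduce the a square) = x^3*y*z^2 - x^4*z - 2*x^2*y^2*z + x^3*y + x*y^3 - x*y*z^2 + 3*x^2*z + y^2*z - 3*x*y - z
use: trace(b a b a b a) = trace(a b)*trace(a b a b) - trace(a^-1 b^-1)  (split on a) = z^3 - 3*z
apply: trace(b a b a^2 b a) = trace(a)*trace(b a b a b a) - trace(b a b a b)  (reduce the a square) = x*z^3 - y*z^2 - 2*x*z + y
apply: trace(b a b a^2 b) = trace(a)*trace(b^2 a b a) - trace(b^2 a b)  (reduce the a square) = x*y*z^2 - x^2*z - y^2*z + z
use: trace(b a b a^2 b a^2) = trace(a)*trace(b a b a^2 b a) - trace(b a b a^2 b)  (reduce the a square) = x^2*z^3 - 2*x*y*z^2 - x^2*z + y^2*z + x*y - z
use: trace(b a^2 b a^3 b a) = trace(a)*trace(b a b a^2 b a^2) - trace(b a b a^2 b a)  (reduce the a square) = x^3*z^3 - 2*x^2*y*z^2 - x^3*z + x*y^2*z - x*z^3 + x^2*y + y*z^2 + x*z - y
trace(b a^2 b a^3 b a^-1) = trace(b a^2 b a^3 b)*trace(a) - trace(b a^2 b a^3 b a)  (eliminate a^-1) = x^4*y*z^2 - x^5*z - 2*x^3*y^2*z - x^3*z^3 + x^4*y + x^2*y^3 + x^2*y*z^2 + 4*x^3*z + x*z^3 - 4*x^2*y - y*z^2 - 2*x*z + y
trace(a^-2 b a^2 b a^3 b) = trace(b a^2 b a^3 b a^-1)*trace(a) - trace(b a^2 b a^3 b)  (eliminate a^-1) = x^5*y*z^2 - x^6*z - 2*x^4*y^2*z - x^4*z^3 + x^5*y + x^3*y^3 + 5*x^4*z + 2*x^2*y^2*z + x^2*z^3 - 5*x^3*y - x*y^3 - 5*x^2*z - y^2*z + 4*x*y + z
trace(a b a^-3 b a^2 b a^2) = trace(a^-2 b a^2 b a^3 b)*trace(a) - trace(a^-2 b a^2 b a^3 b a)  (eliminate a^-1) = x^6*y*z^2 - x^7*z - 2*x^5*y^2*z - x^5*z^3 + x^6*y + x^4*y^3 - x^4*y*z^2 + 6*x^5*z + 4*x^3*y^2*z + 2*x^3*z^3 - 6*x^4*y - 2*x^2*y^3 - x^2*y*z^2 - 9*x^3*z - x*y^2*z - x*z^3 + 8*x^2*y + y*z^2 + 3*x*z - y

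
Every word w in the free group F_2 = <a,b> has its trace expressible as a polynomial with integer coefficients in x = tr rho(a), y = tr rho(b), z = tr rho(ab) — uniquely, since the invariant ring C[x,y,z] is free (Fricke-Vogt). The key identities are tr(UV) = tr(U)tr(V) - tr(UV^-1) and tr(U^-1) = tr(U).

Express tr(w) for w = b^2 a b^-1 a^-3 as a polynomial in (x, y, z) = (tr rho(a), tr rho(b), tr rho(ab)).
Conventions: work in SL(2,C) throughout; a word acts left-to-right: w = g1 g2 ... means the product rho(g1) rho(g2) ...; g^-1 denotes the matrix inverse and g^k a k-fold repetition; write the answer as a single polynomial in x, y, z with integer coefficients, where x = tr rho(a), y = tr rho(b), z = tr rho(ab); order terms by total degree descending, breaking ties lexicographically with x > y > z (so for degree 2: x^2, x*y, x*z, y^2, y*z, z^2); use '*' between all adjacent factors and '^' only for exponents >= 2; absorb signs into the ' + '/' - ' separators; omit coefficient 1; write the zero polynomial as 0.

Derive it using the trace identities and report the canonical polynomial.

trace(b^2 a) = trace(b) * trace(a b) - trace(a)  (reduce the b square) = y*z - x
trace(b^2) = trace(b) * trace(b) - trace(1)  (reduce the b square) = y^2 - 2
trace(a b^2 a) = trace(a) * trace(b^2 a) - trace(b^2)  (reduce the a square) = x*y*z - x^2 - y^2 + 2
trace(a b a b) = trace(a b) * trace(a b) - trace(1)  (split on a) = z^2 - 2
trace(a b a) = trace(a) * trace(b a) - trace(b)  (reduce the a square) = x*z - y
trace(a b^2 a b) = trace(b) * trace(a b a b) - trace(a b a)  (reduce the b square) = y*z^2 - x*z - y
trace(b^2 a b^-1 a) = trace(a b^2 a) * trace(b) - trace(a b^2 a b)  (eliminate b^-1) = x*y^2*z - x^2*y - y^3 - y*z^2 + x*z + 3*y
trace(a^-1 b^2 a b^-1) = trace(b^2 a b^-1) * trace(a) - trace(b^2 a b^-1 a)  (eliminate a^-1) = -x*y^2*z + x^2*y + y^3 + y*z^2 - 3*y
trace(a^-2 b^2 a b^-1) = trace(a^-1 b^2 a b^-1) * trace(a) - trace(a^-1 b^2 a b^-1 a)  (eliminate a^-1) = -x^2*y^2*z + x^3*y + x*y^3 + x*y*z^2 - 3*x*y - z
trace(b^2 a b^-1 a^-3) = trace(a^-2 b^2 a b^-1) * trace(a) - trace(a^-2 b^2 a b^-1 a)  (eliminate a^-1) = -x^3*y^2*z + x^4*y + x^2*y^3 + x^2*y*z^2 + x*y^2*z - 4*x^2*y - y^3 - y*z^2 - x*z + 3*y

-x^3*y^2*z + x^4*y + x^2*y^3 + x^2*y*z^2 + x*y^2*z - 4*x^2*y - y^3 - y*z^2 - x*z + 3*y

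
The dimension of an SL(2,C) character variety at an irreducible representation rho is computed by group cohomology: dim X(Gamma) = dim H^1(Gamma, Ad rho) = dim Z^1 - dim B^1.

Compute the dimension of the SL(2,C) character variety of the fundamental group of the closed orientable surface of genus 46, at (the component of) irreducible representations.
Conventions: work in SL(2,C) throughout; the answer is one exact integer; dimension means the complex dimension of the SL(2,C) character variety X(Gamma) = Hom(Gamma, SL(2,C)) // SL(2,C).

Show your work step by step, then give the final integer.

270

Gamma = pi_1(Sigma_46) = < a_1, b_1, ..., a_46, b_46 | prod [a_i, b_i] > has 2g = 92 generators and 1 relator.
Unconstrained cocycle data is one sl_2 vector per generator (276 dimensions), cut by the relator condition d_2(z) = 0.
At an irreducible rho, H^2 = coker(d_2) vanishes (Poincare duality: H^2 is dual to H^0 = invariants = 0), so d_2 is surjective onto sl_2 and dim Z^1 = 276 - 3 = 273.
As always at irreducible rho, dim B^1 = 3.
Hence dim X = 273 - 3 = 270.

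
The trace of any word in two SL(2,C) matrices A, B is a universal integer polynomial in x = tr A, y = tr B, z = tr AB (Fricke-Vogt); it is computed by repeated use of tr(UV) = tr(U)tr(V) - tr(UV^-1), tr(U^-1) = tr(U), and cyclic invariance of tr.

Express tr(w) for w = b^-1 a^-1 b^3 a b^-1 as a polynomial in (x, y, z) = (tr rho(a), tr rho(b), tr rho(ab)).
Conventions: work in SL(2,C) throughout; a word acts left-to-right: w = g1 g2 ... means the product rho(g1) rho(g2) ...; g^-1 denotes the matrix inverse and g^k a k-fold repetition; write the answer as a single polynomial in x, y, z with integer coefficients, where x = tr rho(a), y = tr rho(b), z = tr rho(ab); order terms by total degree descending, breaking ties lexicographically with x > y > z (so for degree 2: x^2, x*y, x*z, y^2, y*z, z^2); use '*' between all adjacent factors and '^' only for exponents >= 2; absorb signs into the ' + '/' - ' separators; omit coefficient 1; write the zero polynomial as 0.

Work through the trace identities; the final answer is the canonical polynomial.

trace(a b^2) = trace(b)*trace(a b) - trace(a) = y*z - x
trace(b^3 a) = trace(b)*trace(a b^2) - trace(a b) = y^2*z - x*y - z
and trace(b^2) = trace(b)*trace(b) - trace(1) = y^2 - 2
and trace(b^3) = trace(b)*trace(b^2) - trace(b) = y^3 - 3*y
trace(a b^3 a) = trace(a)*trace(b^3 a) - trace(b^3) = x*y^2*z - x^2*y - y^3 - x*z + 3*y
next, trace(a b a b) = trace(a b)*trace(a b) - trace(1)   [split at repeated a] = z^2 - 2
and trace(a b a) = trace(a)*trace(b a) - trace(b) = x*z - y
next, trace(b a b a b) = trace(b)*trace(a b a b) - trace(a b a) = y*z^2 - x*z - y
trace(a b^3 a b) = trace(b)*trace(b a b a b) - trace(b a b a) = y^2*z^2 - x*y*z - y^2 - z^2 + 2
and trace(a b^3 a b^-1) = trace(a b^3 a)*trace(b) - trace(a b^3 a b) = x*y^3*z - x^2*y^2 - y^4 - y^2*z^2 + 4*y^2 + z^2 - 2
and trace(b^3 a b^-2 a) = trace(a b^3 a b^-1)*trace(b) - trace(a b^3 a) = x*y^4*z - x^2*y^3 - y^5 - y^3*z^2 - x*y^2*z + x^2*y + 5*y^3 + y*z^2 + x*z - 5*y
trace(b^-1 a^-1 b^3 a b^-1) = trace(b^3 a b^-2)*trace(a) - trace(b^3 a b^-2 a) = -x*y^4*z + x^2*y^3 + y^5 + y^3*z^2 + x*y^2*z - x^2*y - 5*y^3 - y*z^2 + 5*y

-x*y^4*z + x^2*y^3 + y^5 + y^3*z^2 + x*y^2*z - x^2*y - 5*y^3 - y*z^2 + 5*y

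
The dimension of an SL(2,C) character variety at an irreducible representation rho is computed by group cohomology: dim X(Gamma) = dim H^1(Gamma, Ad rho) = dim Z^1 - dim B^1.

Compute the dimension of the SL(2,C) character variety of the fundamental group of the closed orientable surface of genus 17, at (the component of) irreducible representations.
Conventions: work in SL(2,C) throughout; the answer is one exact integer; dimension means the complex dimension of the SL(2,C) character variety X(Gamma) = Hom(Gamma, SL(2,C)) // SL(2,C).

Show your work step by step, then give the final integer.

96

pi_1 of the closed genus-17 surface has 34 generators bound by the single product-of-commutators relator.
A cocycle assigns one sl_2 vector per generator subject to the relator condition d_2(z) = 0: dim of the unconstrained space is 3*2g = 102.
At an irreducible rho, H^2 = coker(d_2) vanishes (Poincare duality: H^2 is dual to H^0 = invariants = 0), so d_2 is surjective onto sl_2 and dim Z^1 = 102 - 3 = 99.
As always at irreducible rho, dim B^1 = 3.
dim H^1 = 99 - 3 = 96 = dim X.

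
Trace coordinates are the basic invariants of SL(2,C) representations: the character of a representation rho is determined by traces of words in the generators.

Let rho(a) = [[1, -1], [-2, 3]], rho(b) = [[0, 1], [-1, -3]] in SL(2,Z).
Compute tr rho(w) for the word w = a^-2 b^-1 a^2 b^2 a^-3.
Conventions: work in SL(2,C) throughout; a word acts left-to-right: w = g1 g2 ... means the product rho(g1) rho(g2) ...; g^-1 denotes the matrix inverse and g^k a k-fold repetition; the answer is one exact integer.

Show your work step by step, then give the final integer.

-2526

rho(a^-1) = [[3, 1], [2, 1]]
... * rho(a^-1) = [[3, 1], [2, 1]]  ->  [[11, 4], [8, 3]]
... * rho(b^-1) = [[-3, -1], [1, 0]]  ->  [[-29, -11], [-21, -8]]
... * rho(a) = [[1, -1], [-2, 3]]  ->  [[-7, -4], [-5, -3]]
... * rho(a) = [[1, -1], [-2, 3]]  ->  [[1, -5], [1, -4]]
... * rho(b) = [[0, 1], [-1, -3]]  ->  [[5, 16], [4, 13]]
... * rho(b) = [[0, 1], [-1, -3]]  ->  [[-16, -43], [-13, -35]]
... * rho(a^-1) = [[3, 1], [2, 1]]  ->  [[-134, -59], [-109, -48]]
... * rho(a^-1) = [[3, 1], [2, 1]]  ->  [[-520, -193], [-423, -157]]
... * rho(a^-1) = [[3, 1], [2, 1]]  ->  [[-1946, -713], [-1583, -580]]
tr = -1946 + -580 = -2526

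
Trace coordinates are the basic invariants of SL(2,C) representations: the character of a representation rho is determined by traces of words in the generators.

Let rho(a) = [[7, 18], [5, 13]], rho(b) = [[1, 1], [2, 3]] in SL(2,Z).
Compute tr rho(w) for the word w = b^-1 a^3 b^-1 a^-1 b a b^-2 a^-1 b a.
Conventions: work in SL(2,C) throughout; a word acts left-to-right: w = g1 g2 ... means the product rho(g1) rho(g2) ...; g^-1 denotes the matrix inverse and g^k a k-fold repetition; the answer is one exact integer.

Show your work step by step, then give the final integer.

rho(b^-1) = [[3, -1], [-2, 1]]
... * rho(a) = [[7, 18], [5, 13]]  ->  [[16, 41], [-9, -23]]
... * rho(a) = [[7, 18], [5, 13]]  ->  [[317, 821], [-178, -461]]
... * rho(a) = [[7, 18], [5, 13]]  ->  [[6324, 16379], [-3551, -9197]]
... * rho(b^-1) = [[3, -1], [-2, 1]]  ->  [[-13786, 10055], [7741, -5646]]
... * rho(a^-1) = [[13, -18], [-5, 7]]  ->  [[-229493, 318533], [128863, -178860]]
... * rho(b) = [[1, 1], [2, 3]]  ->  [[407573, 726106], [-228857, -407717]]
... * rho(a) = [[7, 18], [5, 13]]  ->  [[6483541, 16775692], [-3640584, -9419747]]
... * rho(b^-1) = [[3, -1], [-2, 1]]  ->  [[-14100761, 10292151], [7917742, -5779163]]
... * rho(b^-1) = [[3, -1], [-2, 1]]  ->  [[-62886585, 24392912], [35311552, -13696905]]
... * rho(a^-1) = [[13, -18], [-5, 7]]  ->  [[-939490165, 1302708914], [527534701, -731486271]]
... * rho(b) = [[1, 1], [2, 3]]  ->  [[1665927663, 2968636577], [-935437841, -1666924112]]
... * rho(a) = [[7, 18], [5, 13]]  ->  [[26504676526, 68578973435], [-14882685447, -38507894594]]
tr = 26504676526 + -38507894594 = -12003218068

-12003218068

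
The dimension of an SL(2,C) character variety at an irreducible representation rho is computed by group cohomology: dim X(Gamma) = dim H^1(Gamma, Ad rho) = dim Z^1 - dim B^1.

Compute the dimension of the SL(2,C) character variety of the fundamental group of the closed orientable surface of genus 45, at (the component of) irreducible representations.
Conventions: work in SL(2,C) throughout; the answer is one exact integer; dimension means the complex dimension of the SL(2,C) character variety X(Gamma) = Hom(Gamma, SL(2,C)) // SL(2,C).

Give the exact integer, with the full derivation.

The genus-45 surface group: 2g = 90 generators, one relator prod [a_i, b_i].
Before the relator condition, cocycle space has dim 3*90 = 270.
H^2 = coker(d_2) is dual to H^0 = 0 at irreducible rho (Poincare duality), so d_2 is onto: dim Z^1 = 267.
Coboundaries contribute dim B^1 = 3 (injective at irreducible rho).
dim X = dim H^1 = 267 - 3 = 264.

264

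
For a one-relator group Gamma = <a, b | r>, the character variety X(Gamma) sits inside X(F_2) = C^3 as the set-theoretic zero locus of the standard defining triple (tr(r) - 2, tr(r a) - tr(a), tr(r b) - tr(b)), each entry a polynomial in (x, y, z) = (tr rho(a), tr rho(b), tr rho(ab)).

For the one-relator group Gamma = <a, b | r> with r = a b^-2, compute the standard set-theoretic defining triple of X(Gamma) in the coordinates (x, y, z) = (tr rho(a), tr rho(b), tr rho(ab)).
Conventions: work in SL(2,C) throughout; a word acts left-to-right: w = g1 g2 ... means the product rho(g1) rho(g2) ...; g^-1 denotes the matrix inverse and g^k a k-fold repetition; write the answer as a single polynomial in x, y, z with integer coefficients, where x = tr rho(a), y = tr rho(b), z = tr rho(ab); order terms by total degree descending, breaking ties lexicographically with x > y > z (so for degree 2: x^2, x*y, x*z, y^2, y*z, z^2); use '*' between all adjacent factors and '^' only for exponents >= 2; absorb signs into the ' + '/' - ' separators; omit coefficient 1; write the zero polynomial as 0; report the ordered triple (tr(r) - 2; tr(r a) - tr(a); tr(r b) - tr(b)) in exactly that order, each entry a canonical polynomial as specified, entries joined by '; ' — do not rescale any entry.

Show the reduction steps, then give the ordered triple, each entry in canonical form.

and tr(a b^-1) = tr(a) * tr(b) - tr(a b) = x*y - z
next, tr(a b^-2) = tr(a b^-1) * tr(b) - tr(a) = x*y^2 - y*z - x
and tr(a^2) = tr(a) * tr(a) - tr(1) = x^2 - 2
tr(a^2 b) = tr(a) * tr(b a) - tr(b) = x*z - y
next, tr(a^2 b^-1) = tr(a^2) * tr(b) - tr(a^2 b) = x^2*y - x*z - y
and tr(a b^-2 a) = tr(a^2 b^-1) * tr(b) - tr(a^2) = x^2*y^2 - x*y*z - x^2 - y^2 + 2
assemble the triple (tr(r) - 2; tr(r a) - x; tr(r b) - y)

x*y^2 - y*z - x - 2; x^2*y^2 - x*y*z - x^2 - y^2 - x + 2; x*y - y - z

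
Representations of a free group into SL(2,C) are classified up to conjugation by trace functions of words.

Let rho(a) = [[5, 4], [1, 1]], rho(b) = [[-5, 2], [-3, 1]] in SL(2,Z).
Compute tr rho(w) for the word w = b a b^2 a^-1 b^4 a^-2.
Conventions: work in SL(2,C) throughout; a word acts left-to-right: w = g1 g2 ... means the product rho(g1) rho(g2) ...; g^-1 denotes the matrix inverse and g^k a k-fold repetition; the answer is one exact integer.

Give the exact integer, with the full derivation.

-6164344

rho(b) = [[-5, 2], [-3, 1]]
... * rho(a) = [[5, 4], [1, 1]]  ->  [[-23, -18], [-14, -11]]
... * rho(b) = [[-5, 2], [-3, 1]]  ->  [[169, -64], [103, -39]]
... * rho(b) = [[-5, 2], [-3, 1]]  ->  [[-653, 274], [-398, 167]]
... * rho(a^-1) = [[1, -4], [-1, 5]]  ->  [[-927, 3982], [-565, 2427]]
... * rho(b) = [[-5, 2], [-3, 1]]  ->  [[-7311, 2128], [-4456, 1297]]
... * rho(b) = [[-5, 2], [-3, 1]]  ->  [[30171, -12494], [18389, -7615]]
... * rho(b) = [[-5, 2], [-3, 1]]  ->  [[-113373, 47848], [-69100, 29163]]
... * rho(b) = [[-5, 2], [-3, 1]]  ->  [[423321, -178898], [258011, -109037]]
... * rho(a^-1) = [[1, -4], [-1, 5]]  ->  [[602219, -2587774], [367048, -1577229]]
... * rho(a^-1) = [[1, -4], [-1, 5]]  ->  [[3189993, -15347746], [1944277, -9354337]]
tr = 3189993 + -9354337 = -6164344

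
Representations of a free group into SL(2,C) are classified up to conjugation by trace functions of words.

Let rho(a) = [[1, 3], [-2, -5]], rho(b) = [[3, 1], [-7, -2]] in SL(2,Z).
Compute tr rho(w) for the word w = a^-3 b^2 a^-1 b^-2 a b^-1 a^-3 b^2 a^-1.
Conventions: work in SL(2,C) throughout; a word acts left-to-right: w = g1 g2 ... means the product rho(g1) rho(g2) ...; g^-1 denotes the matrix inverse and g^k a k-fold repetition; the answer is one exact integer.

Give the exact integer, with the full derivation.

rho(a^-1) = [[-5, -3], [2, 1]]
... * rho(a^-1) = [[-5, -3], [2, 1]]  ->  [[19, 12], [-8, -5]]
... * rho(a^-1) = [[-5, -3], [2, 1]]  ->  [[-71, -45], [30, 19]]
... * rho(b) = [[3, 1], [-7, -2]]  ->  [[102, 19], [-43, -8]]
... * rho(b) = [[3, 1], [-7, -2]]  ->  [[173, 64], [-73, -27]]
... * rho(a^-1) = [[-5, -3], [2, 1]]  ->  [[-737, -455], [311, 192]]
... * rho(b^-1) = [[-2, -1], [7, 3]]  ->  [[-1711, -628], [722, 265]]
... * rho(b^-1) = [[-2, -1], [7, 3]]  ->  [[-974, -173], [411, 73]]
... * rho(a) = [[1, 3], [-2, -5]]  ->  [[-628, -2057], [265, 868]]
... * rho(b^-1) = [[-2, -1], [7, 3]]  ->  [[-13143, -5543], [5546, 2339]]
... * rho(a^-1) = [[-5, -3], [2, 1]]  ->  [[54629, 33886], [-23052, -14299]]
... * rho(a^-1) = [[-5, -3], [2, 1]]  ->  [[-205373, -130001], [86662, 54857]]
... * rho(a^-1) = [[-5, -3], [2, 1]]  ->  [[766863, 486118], [-323596, -205129]]
... * rho(b) = [[3, 1], [-7, -2]]  ->  [[-1102237, -205373], [465115, 86662]]
... * rho(b) = [[3, 1], [-7, -2]]  ->  [[-1869100, -691491], [788711, 291791]]
... * rho(a^-1) = [[-5, -3], [2, 1]]  ->  [[7962518, 4915809], [-3359973, -2074342]]
tr = 7962518 + -2074342 = 5888176

5888176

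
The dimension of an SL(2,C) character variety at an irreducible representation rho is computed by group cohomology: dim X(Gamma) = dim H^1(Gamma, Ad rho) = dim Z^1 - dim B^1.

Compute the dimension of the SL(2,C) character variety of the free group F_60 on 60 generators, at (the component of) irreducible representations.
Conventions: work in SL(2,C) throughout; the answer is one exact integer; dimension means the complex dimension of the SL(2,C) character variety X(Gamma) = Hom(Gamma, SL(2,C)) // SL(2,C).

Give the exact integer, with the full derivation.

177

Here Gamma is free of rank 60 — no relator constrains a cocycle.
Z^1(Gamma, Ad rho) = (sl_2)^60: a cocycle is a free choice of one sl_2 vector per generator, so dim Z^1 = 3*60 = 180.
At an irreducible rho the centralizer of the image in sl_2 is 0, so the coboundary map sl_2 -> Z^1 is injective: dim B^1 = 3.
Therefore dim X = 180 - 3 = 177.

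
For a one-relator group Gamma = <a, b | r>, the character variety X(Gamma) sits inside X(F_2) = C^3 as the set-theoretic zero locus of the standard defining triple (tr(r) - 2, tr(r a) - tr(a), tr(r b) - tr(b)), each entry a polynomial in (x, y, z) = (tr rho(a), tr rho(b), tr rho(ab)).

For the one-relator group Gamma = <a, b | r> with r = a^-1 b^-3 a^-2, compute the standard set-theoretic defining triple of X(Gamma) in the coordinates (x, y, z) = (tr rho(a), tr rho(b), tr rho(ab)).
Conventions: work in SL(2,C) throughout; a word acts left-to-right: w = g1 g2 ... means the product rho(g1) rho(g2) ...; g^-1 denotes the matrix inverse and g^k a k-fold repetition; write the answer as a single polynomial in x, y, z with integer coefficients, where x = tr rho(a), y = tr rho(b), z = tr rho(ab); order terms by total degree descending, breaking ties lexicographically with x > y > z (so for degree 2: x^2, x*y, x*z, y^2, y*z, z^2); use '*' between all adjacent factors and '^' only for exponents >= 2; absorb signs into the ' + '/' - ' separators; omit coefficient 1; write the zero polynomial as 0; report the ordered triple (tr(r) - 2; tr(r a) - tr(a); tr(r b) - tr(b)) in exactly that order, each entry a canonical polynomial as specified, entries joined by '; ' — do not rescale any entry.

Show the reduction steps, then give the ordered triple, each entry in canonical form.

x^2*y^2*z - x^3*y - x*y^3 - x^2*z - y^2*z + 4*x*y + z - 2; x*y^2*z - x^2*y - y^3 - x*z - x + 3*y; x^2*y^3*z - x^3*y^2 - x*y^4 - x*y^2*z^2 + 4*x*y^2 + x*z^2 - y*z - x - y

and tr(b^-1) = tr(b) = y
and tr(b^-2) = tr(b^-1) * tr(b) - tr(1) = y^2 - 2
tr(b^-1 a) = tr(a) * tr(b) - tr(a b) = x*y - z
tr(b^-2 a) = tr(b^-1 a) * tr(b) - tr(b^-1 a b) = x*y^2 - y*z - x
and tr(b^-2 a^-1) = tr(b^-2) * tr(a) - tr(b^-2 a) = y*z - x
next, tr(b^-2 a^-2) = tr(b^-2 a^-1) * tr(a) - tr(b^-2) = x*y*z - x^2 - y^2 + 2
next, tr(b^-1 a^-2) = tr(a^-1 b^-1) * tr(a) - tr(a^-1 b^-1 a) = x*z - y
tr(b^-3 a^-2) = tr(b^-2 a^-2) * tr(b) - tr(b^-2 a^-2 b) = x*y^2*z - x^2*y - y^3 - x*z + 3*y
and tr(b^-3 a^-1) = tr(b^-2 a^-1) * tr(b) - tr(b^-2 a^-1 b) = y^2*z - x*y - z
tr(a^-1 b^-3 a^-2) = tr(b^-3 a^-2) * tr(a) - tr(b^-3 a^-1) = x^2*y^2*z - x^3*y - x*y^3 - x^2*z - y^2*z + 4*x*y + z
and tr(b a b a) = tr(a b) * tr(a b) - tr(1)  (split on a) = z^2 - 2
tr(b a b a^-1) = tr(b a b) * tr(a) - tr(b a b a)  (eliminate a^-1) = x*y*z - x^2 - z^2 + 2
tr(a^-2 b a b) = tr(b a b a^-1) * tr(a) - tr(b a b)  (eliminate a^-1) = x^2*y*z - x^3 - x*z^2 - y*z + 3*x
tr(b^-1 a^-2 b a) = tr(a^-2 b a) * tr(b) - tr(a^-2 b a b)  (eliminate b^-1) = -x^2*y*z + x^3 + x*y^2 + x*z^2 - 3*x
and tr(b^-2 a^-2 b a) = tr(b^-1 a^-2 b a) * tr(b) - tr(b^-1 a^-2 b a b)  (eliminate b^-1) = -x^2*y^2*z + x^3*y + x*y^3 + x*y*z^2 - 4*x*y + z
and tr(a^-2 b a^-1 b^-2) = tr(b^-2 a^-2 b) * tr(a) - tr(b^-2 a^-2 b a)  (eliminate a^-1) = x^2*y^2*z - x^3*y - x*y^3 - x*y*z^2 + x^2*z + 3*x*y - z
next, tr(a^-1 b a^-1) = tr(a^-1 b) * tr(a) - tr(a^-1 b a)  (eliminate a^-1) = x^2*y - x*z - y
and tr(a^-1 b a^-1 b) = tr(b a^-1 b) * tr(a) - tr(b a^-1 b a)  (eliminate a^-1) = x^2*y^2 - 2*x*y*z + z^2 - 2
tr(a^-1 b a^-1 b^-1) = tr(a^-1 b a^-1) * tr(b) - tr(a^-1 b a^-1 b)  (eliminate b^-1) = x*y*z - y^2 - z^2 + 2
next, tr(a^-2 b a^-1 b^-1) = tr(a^-1 b a^-1 b^-1) * tr(a) - tr(a^-1 b a^-1 b^-1 a)  (eliminate a^-1) = x^2*y*z - x*y^2 - x*z^2 + x
next, tr(a^-1 b^-3 a^-2 b) = tr(a^-2 b a^-1 b^-2) * tr(b) - tr(a^-2 b a^-1 b^-1)  (eliminate b^-1) = x^2*y^3*z - x^3*y^2 - x*y^4 - x*y^2*z^2 + 4*x*y^2 + x*z^2 - y*z - x
assemble the triple (tr(r) - 2; tr(r a) - x; tr(r b) - y)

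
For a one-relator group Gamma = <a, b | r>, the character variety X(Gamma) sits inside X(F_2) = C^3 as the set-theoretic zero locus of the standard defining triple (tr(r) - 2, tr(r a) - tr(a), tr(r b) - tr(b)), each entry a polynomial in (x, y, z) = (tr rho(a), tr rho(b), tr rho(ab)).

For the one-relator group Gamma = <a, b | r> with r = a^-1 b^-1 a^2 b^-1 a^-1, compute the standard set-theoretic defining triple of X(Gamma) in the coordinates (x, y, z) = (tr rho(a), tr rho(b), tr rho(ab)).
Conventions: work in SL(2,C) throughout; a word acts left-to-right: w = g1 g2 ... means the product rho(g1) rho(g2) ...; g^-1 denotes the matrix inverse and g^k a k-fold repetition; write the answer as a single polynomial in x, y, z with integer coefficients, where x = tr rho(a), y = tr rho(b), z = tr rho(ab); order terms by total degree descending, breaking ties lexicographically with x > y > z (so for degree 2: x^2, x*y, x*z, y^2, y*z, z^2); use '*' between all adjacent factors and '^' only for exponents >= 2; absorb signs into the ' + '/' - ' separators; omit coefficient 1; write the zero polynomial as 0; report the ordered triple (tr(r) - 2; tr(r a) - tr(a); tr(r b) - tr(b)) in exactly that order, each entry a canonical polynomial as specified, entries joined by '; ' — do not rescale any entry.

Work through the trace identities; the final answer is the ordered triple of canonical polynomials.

x^3*y*z - x^4 - x^2*y^2 - x^2*z^2 + 4*x^2 + y^2 - 4; x^2*y*z - x^3 - x*z^2 - y*z + 2*x; x^3*y^2*z - x^4*y - x^2*y^3 - 2*x^2*y*z^2 + x^3*z + x*z^3 + 5*x^2*y + y^3 + y*z^2 - 4*x*z - 4*y

next, trace(b^-1 a) = trace(a)*trace(b) - trace(a b) = x*y - z
next, trace(a^2) = trace(a)*trace(a) - trace(1) = x^2 - 2
and trace(a b a) = trace(a)*trace(b a) - trace(b) = x*z - y
and trace(a^2 b a) = trace(a)*trace(a b a) - trace(a b) = x^2*z - x*y - z
and trace(b a b a) = trace(b a)*trace(b a) - trace(1) = z^2 - 2
trace(b a b) = trace(b)*trace(a b) - trace(a) = y*z - x
trace(a^2 b a b) = trace(a)*trace(b a b a) - trace(b a b) = x*z^2 - y*z - x
trace(b^-1 a^2 b a) = trace(a^2 b a)*trace(b) - trace(a^2 b a b) = x^2*y*z - x*y^2 - x*z^2 + x
and trace(a^-1 b^-1 a^2 b) = trace(b^-1 a^2 b)*trace(a) - trace(b^-1 a^2 b a) = -x^2*y*z + x^3 + x*y^2 + x*z^2 - 3*x
trace(b^-1 a^2 b^-1 a^-1) = trace(a^-1 b^-1 a^2)*trace(b) - trace(a^-1 b^-1 a^2 b) = x^2*y*z - x^3 - x*z^2 - y*z + 3*x
next, trace(b^-1 a^2) = trace(a^2)*trace(b) - trace(a^2 b) = x^2*y - x*z - y
next, trace(b^-1 a^2 b^-1) = trace(b^-1 a^2)*trace(b) - trace(b^-1 a^2 b) = x^2*y^2 - x*y*z - x^2 - y^2 + 2
trace(a^-1 b^-1 a^2 b^-1 a^-1) = trace(b^-1 a^2 b^-1 a^-1)*trace(a) - trace(b^-1 a^2 b^-1) = x^3*y*z - x^4 - x^2*y^2 - x^2*z^2 + 4*x^2 + y^2 - 2
next, trace(a^3) = trace(a)*trace(a^2) - trace(a)  (reduce the a square) = x^3 - 3*x
trace(a^2 b^-1 a) = trace(a^3)*trace(b) - trace(a^3 b)  (eliminate b^-1) = x^3*y - x^2*z - 2*x*y + z
and trace(a^3 b a) = trace(a)*trace(b a^3) - trace(b a^2)  (reduce the a square) = x^3*z - x^2*y - 2*x*z + y
trace(a^3 b a b) = trace(a)*trace(b a b a^2) - trace(b a b a)  (reduce the a square) = x^2*z^2 - x*y*z - x^2 - z^2 + 2
trace(a b a b^-1 a^2) = trace(a^3 b a)*trace(b) - trace(a^3 b a b)  (eliminate b^-1) = x^3*y*z - x^2*y^2 - x^2*z^2 - x*y*z + x^2 + y^2 + z^2 - 2
and trace(b a b a b a) = trace(b a b a)*trace(b a) - trace(a b)  (split on b) = z^3 - 3*z
trace(b a b a b) = trace(b)*trace(a b a b) - trace(a b a)  (reduce the b square) = y*z^2 - x*z - y
trace(a^2 b a b a b) = trace(a)*trace(b a b a b a) - trace(b a b a b)  (reduce the a square) = x*z^3 - y*z^2 - 2*x*z + y
and trace(a b a b^-1 a^2 b) = trace(a^2 b a b a)*trace(b) - trace(a^2 b a b a b)  (eliminate b^-1) = x^2*y*z^2 - x*y^2*z - x*z^3 - x^2*y + 2*x*z + y
next, trace(b^-1 a^2 b^-1 a b a) = trace(a b a b^-1 a^2)*trace(b) - trace(a b a b^-1 a^2 b)  (eliminate b^-1) = x^3*y^2*z - x^2*y^3 - 2*x^2*y*z^2 + x*z^3 + 2*x^2*y + y^3 + y*z^2 - 2*x*z - 3*y
trace(b a^-1 b^-1 a^2 b^-1 a) = trace(b^-1 a^2 b^-1 a b)*trace(a) - trace(b^-1 a^2 b^-1 a b a)  (eliminate a^-1) = -x^3*y^2*z + x^4*y + x^2*y^3 + 2*x^2*y*z^2 - x^3*z - x*z^3 - 4*x^2*y - y^3 - y*z^2 + 3*x*z + 3*y
trace(a^-1 b^-1 a^2 b^-1 a^-1 b) = trace(b a^-1 b^-1 a^2 b^-1)*trace(a) - trace(b a^-1 b^-1 a^2 b^-1 a)  (eliminate a^-1) = x^3*y^2*z - x^4*y - x^2*y^3 - 2*x^2*y*z^2 + x^3*z + x*z^3 + 5*x^2*y + y^3 + y*z^2 - 4*x*z - 3*y
assemble the triple (trace(r) - 2; trace(r a) - x; trace(r b) - y)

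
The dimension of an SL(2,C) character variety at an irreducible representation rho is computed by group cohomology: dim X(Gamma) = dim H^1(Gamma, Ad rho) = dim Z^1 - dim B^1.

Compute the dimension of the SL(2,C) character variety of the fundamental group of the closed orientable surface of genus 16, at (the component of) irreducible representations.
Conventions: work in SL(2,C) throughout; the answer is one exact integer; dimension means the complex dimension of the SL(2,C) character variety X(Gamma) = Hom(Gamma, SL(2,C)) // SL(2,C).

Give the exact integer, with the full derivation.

90

The genus-16 surface group: 2g = 32 generators, one relator prod [a_i, b_i].
A cocycle assigns one sl_2 vector per generator subject to the relator condition d_2(z) = 0: dim of the unconstrained space is 3*2g = 96.
At an irreducible rho, H^2 = coker(d_2) vanishes (Poincare duality: H^2 is dual to H^0 = invariants = 0), so d_2 is surjective onto sl_2 and dim Z^1 = 96 - 3 = 93.
Coboundaries contribute dim B^1 = 3 (injective at irreducible rho).
Hence dim X = 93 - 3 = 90.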